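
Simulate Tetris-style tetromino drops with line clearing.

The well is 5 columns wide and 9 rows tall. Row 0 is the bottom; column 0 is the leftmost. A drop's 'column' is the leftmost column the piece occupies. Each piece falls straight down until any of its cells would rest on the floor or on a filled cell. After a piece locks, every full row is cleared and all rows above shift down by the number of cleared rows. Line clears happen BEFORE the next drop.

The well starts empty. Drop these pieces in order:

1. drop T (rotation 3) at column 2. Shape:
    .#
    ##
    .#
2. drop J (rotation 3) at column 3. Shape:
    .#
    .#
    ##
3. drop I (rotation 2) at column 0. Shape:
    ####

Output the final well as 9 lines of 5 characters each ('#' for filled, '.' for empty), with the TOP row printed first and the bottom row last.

Drop 1: T rot3 at col 2 lands with bottom-row=0; cleared 0 line(s) (total 0); column heights now [0 0 2 3 0], max=3
Drop 2: J rot3 at col 3 lands with bottom-row=3; cleared 0 line(s) (total 0); column heights now [0 0 2 4 6], max=6
Drop 3: I rot2 at col 0 lands with bottom-row=4; cleared 1 line(s) (total 1); column heights now [0 0 2 4 5], max=5

Answer: .....
.....
.....
.....
....#
...##
...#.
..##.
...#.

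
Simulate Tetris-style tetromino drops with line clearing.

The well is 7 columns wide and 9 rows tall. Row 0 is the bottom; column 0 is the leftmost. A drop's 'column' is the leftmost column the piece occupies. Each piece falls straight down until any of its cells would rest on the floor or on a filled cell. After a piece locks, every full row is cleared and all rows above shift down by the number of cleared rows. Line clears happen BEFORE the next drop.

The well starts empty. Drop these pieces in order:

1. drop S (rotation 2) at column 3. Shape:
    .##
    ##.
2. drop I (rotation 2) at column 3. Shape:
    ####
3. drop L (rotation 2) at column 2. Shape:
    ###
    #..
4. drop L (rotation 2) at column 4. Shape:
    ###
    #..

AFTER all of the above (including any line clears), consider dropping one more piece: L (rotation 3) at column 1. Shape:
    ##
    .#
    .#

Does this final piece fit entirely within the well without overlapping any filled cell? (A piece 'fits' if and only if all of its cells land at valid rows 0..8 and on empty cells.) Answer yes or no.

Answer: yes

Derivation:
Drop 1: S rot2 at col 3 lands with bottom-row=0; cleared 0 line(s) (total 0); column heights now [0 0 0 1 2 2 0], max=2
Drop 2: I rot2 at col 3 lands with bottom-row=2; cleared 0 line(s) (total 0); column heights now [0 0 0 3 3 3 3], max=3
Drop 3: L rot2 at col 2 lands with bottom-row=2; cleared 0 line(s) (total 0); column heights now [0 0 4 4 4 3 3], max=4
Drop 4: L rot2 at col 4 lands with bottom-row=4; cleared 0 line(s) (total 0); column heights now [0 0 4 4 6 6 6], max=6
Test piece L rot3 at col 1 (width 2): heights before test = [0 0 4 4 6 6 6]; fits = True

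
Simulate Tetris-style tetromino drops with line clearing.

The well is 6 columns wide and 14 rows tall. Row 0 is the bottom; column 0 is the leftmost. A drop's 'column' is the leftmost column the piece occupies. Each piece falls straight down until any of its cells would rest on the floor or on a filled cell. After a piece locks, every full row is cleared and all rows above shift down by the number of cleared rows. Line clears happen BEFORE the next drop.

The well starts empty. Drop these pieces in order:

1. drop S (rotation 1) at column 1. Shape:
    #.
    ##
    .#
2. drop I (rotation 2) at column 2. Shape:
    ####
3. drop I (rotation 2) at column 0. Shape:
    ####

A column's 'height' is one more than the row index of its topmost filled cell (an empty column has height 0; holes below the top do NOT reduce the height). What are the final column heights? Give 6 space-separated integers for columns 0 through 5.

Drop 1: S rot1 at col 1 lands with bottom-row=0; cleared 0 line(s) (total 0); column heights now [0 3 2 0 0 0], max=3
Drop 2: I rot2 at col 2 lands with bottom-row=2; cleared 0 line(s) (total 0); column heights now [0 3 3 3 3 3], max=3
Drop 3: I rot2 at col 0 lands with bottom-row=3; cleared 0 line(s) (total 0); column heights now [4 4 4 4 3 3], max=4

Answer: 4 4 4 4 3 3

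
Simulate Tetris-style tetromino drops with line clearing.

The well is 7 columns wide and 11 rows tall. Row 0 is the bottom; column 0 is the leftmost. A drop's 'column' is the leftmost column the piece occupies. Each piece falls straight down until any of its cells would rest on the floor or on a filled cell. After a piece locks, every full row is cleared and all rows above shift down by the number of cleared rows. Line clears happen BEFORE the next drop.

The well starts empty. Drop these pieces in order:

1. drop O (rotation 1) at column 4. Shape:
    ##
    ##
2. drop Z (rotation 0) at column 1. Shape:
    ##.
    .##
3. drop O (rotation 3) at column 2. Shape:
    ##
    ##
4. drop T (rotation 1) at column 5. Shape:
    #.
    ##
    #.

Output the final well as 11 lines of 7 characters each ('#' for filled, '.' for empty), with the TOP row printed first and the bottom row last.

Answer: .......
.......
.......
.......
.......
.......
.....#.
..##.##
..##.#.
.##.##.
..####.

Derivation:
Drop 1: O rot1 at col 4 lands with bottom-row=0; cleared 0 line(s) (total 0); column heights now [0 0 0 0 2 2 0], max=2
Drop 2: Z rot0 at col 1 lands with bottom-row=0; cleared 0 line(s) (total 0); column heights now [0 2 2 1 2 2 0], max=2
Drop 3: O rot3 at col 2 lands with bottom-row=2; cleared 0 line(s) (total 0); column heights now [0 2 4 4 2 2 0], max=4
Drop 4: T rot1 at col 5 lands with bottom-row=2; cleared 0 line(s) (total 0); column heights now [0 2 4 4 2 5 4], max=5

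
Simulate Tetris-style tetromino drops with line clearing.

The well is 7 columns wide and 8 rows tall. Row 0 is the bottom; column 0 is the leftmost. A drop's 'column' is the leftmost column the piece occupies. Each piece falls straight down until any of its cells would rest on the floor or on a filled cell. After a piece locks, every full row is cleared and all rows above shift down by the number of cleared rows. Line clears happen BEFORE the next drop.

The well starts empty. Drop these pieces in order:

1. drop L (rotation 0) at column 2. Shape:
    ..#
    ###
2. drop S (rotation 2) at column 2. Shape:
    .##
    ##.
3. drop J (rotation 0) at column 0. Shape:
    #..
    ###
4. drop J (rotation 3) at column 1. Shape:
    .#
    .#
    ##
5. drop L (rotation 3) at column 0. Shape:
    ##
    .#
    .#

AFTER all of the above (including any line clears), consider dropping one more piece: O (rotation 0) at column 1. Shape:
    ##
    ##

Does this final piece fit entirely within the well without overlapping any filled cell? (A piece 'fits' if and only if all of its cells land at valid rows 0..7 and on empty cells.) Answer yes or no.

Drop 1: L rot0 at col 2 lands with bottom-row=0; cleared 0 line(s) (total 0); column heights now [0 0 1 1 2 0 0], max=2
Drop 2: S rot2 at col 2 lands with bottom-row=1; cleared 0 line(s) (total 0); column heights now [0 0 2 3 3 0 0], max=3
Drop 3: J rot0 at col 0 lands with bottom-row=2; cleared 0 line(s) (total 0); column heights now [4 3 3 3 3 0 0], max=4
Drop 4: J rot3 at col 1 lands with bottom-row=3; cleared 0 line(s) (total 0); column heights now [4 4 6 3 3 0 0], max=6
Drop 5: L rot3 at col 0 lands with bottom-row=4; cleared 0 line(s) (total 0); column heights now [7 7 6 3 3 0 0], max=7
Test piece O rot0 at col 1 (width 2): heights before test = [7 7 6 3 3 0 0]; fits = False

Answer: no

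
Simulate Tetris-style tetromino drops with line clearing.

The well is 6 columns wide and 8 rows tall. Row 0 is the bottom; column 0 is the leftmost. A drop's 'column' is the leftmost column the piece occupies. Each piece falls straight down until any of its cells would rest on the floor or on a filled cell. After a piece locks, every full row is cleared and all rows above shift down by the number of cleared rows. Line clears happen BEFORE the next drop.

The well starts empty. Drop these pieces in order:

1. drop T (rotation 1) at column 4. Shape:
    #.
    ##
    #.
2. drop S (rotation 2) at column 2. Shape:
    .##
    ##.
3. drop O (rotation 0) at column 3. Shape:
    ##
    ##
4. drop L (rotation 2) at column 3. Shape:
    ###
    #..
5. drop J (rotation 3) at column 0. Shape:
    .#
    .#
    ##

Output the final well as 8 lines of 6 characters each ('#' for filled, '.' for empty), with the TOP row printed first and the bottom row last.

Answer: ...###
...#..
...##.
...##.
...##.
.####.
.#..##
##..#.

Derivation:
Drop 1: T rot1 at col 4 lands with bottom-row=0; cleared 0 line(s) (total 0); column heights now [0 0 0 0 3 2], max=3
Drop 2: S rot2 at col 2 lands with bottom-row=2; cleared 0 line(s) (total 0); column heights now [0 0 3 4 4 2], max=4
Drop 3: O rot0 at col 3 lands with bottom-row=4; cleared 0 line(s) (total 0); column heights now [0 0 3 6 6 2], max=6
Drop 4: L rot2 at col 3 lands with bottom-row=6; cleared 0 line(s) (total 0); column heights now [0 0 3 8 8 8], max=8
Drop 5: J rot3 at col 0 lands with bottom-row=0; cleared 0 line(s) (total 0); column heights now [1 3 3 8 8 8], max=8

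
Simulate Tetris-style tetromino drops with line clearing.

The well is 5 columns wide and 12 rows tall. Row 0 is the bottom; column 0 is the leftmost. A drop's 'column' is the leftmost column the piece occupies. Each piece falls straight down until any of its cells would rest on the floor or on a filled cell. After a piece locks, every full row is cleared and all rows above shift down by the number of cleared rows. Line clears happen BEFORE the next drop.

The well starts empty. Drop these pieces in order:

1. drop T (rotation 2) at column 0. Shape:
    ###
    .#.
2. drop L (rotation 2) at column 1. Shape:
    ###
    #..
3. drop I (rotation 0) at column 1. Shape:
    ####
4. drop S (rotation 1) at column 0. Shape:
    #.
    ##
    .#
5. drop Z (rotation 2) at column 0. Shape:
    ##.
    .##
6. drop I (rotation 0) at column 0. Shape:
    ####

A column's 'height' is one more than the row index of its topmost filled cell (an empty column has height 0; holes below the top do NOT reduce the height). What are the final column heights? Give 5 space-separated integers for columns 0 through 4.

Drop 1: T rot2 at col 0 lands with bottom-row=0; cleared 0 line(s) (total 0); column heights now [2 2 2 0 0], max=2
Drop 2: L rot2 at col 1 lands with bottom-row=2; cleared 0 line(s) (total 0); column heights now [2 4 4 4 0], max=4
Drop 3: I rot0 at col 1 lands with bottom-row=4; cleared 0 line(s) (total 0); column heights now [2 5 5 5 5], max=5
Drop 4: S rot1 at col 0 lands with bottom-row=5; cleared 0 line(s) (total 0); column heights now [8 7 5 5 5], max=8
Drop 5: Z rot2 at col 0 lands with bottom-row=7; cleared 0 line(s) (total 0); column heights now [9 9 8 5 5], max=9
Drop 6: I rot0 at col 0 lands with bottom-row=9; cleared 0 line(s) (total 0); column heights now [10 10 10 10 5], max=10

Answer: 10 10 10 10 5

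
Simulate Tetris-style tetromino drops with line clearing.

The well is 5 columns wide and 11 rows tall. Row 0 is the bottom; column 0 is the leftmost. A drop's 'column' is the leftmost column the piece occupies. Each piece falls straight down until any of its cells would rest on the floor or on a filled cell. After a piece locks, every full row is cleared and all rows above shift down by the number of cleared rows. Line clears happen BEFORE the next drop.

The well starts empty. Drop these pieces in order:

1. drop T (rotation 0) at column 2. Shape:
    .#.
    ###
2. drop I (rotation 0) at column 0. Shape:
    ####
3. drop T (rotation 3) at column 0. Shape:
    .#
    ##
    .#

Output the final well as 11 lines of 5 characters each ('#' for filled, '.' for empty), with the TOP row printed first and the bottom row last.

Answer: .....
.....
.....
.....
.....
.#...
##...
.#...
####.
...#.
..###

Derivation:
Drop 1: T rot0 at col 2 lands with bottom-row=0; cleared 0 line(s) (total 0); column heights now [0 0 1 2 1], max=2
Drop 2: I rot0 at col 0 lands with bottom-row=2; cleared 0 line(s) (total 0); column heights now [3 3 3 3 1], max=3
Drop 3: T rot3 at col 0 lands with bottom-row=3; cleared 0 line(s) (total 0); column heights now [5 6 3 3 1], max=6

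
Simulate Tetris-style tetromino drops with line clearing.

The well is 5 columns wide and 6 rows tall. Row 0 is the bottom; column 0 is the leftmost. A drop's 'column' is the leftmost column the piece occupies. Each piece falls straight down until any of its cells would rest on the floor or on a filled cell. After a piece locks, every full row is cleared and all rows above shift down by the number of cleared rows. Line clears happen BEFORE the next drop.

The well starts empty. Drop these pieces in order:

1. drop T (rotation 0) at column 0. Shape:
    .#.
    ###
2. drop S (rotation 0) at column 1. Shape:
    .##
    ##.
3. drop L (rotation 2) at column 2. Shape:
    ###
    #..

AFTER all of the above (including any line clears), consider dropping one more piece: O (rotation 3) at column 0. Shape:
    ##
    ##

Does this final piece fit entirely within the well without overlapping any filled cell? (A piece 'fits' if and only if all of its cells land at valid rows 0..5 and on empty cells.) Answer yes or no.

Drop 1: T rot0 at col 0 lands with bottom-row=0; cleared 0 line(s) (total 0); column heights now [1 2 1 0 0], max=2
Drop 2: S rot0 at col 1 lands with bottom-row=2; cleared 0 line(s) (total 0); column heights now [1 3 4 4 0], max=4
Drop 3: L rot2 at col 2 lands with bottom-row=4; cleared 0 line(s) (total 0); column heights now [1 3 6 6 6], max=6
Test piece O rot3 at col 0 (width 2): heights before test = [1 3 6 6 6]; fits = True

Answer: yes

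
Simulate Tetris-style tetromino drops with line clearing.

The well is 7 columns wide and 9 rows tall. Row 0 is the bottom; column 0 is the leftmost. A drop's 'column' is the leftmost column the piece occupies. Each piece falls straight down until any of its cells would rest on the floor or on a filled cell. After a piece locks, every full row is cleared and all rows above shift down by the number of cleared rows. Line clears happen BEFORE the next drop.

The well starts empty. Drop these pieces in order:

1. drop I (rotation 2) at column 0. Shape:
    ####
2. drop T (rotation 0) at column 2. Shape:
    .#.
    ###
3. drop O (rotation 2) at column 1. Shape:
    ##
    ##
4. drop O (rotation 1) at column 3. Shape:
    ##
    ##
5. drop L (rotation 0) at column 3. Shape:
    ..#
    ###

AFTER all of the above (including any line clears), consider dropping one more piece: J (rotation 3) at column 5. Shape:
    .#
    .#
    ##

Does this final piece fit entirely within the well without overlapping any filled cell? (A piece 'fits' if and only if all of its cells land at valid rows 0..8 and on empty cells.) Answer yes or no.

Answer: no

Derivation:
Drop 1: I rot2 at col 0 lands with bottom-row=0; cleared 0 line(s) (total 0); column heights now [1 1 1 1 0 0 0], max=1
Drop 2: T rot0 at col 2 lands with bottom-row=1; cleared 0 line(s) (total 0); column heights now [1 1 2 3 2 0 0], max=3
Drop 3: O rot2 at col 1 lands with bottom-row=2; cleared 0 line(s) (total 0); column heights now [1 4 4 3 2 0 0], max=4
Drop 4: O rot1 at col 3 lands with bottom-row=3; cleared 0 line(s) (total 0); column heights now [1 4 4 5 5 0 0], max=5
Drop 5: L rot0 at col 3 lands with bottom-row=5; cleared 0 line(s) (total 0); column heights now [1 4 4 6 6 7 0], max=7
Test piece J rot3 at col 5 (width 2): heights before test = [1 4 4 6 6 7 0]; fits = False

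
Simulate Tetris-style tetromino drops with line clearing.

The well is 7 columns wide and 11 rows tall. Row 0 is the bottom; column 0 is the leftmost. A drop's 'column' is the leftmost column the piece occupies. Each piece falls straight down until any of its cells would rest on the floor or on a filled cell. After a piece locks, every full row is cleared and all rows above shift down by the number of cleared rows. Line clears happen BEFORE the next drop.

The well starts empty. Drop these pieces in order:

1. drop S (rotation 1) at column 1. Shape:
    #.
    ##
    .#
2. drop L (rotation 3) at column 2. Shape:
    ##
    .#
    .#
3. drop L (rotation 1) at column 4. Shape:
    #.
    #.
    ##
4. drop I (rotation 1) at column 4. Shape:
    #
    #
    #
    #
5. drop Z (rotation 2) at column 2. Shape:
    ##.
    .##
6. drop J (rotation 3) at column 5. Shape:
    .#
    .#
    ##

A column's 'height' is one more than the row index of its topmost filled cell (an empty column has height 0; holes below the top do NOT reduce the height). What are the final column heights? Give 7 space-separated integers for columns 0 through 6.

Answer: 0 3 9 9 8 2 4

Derivation:
Drop 1: S rot1 at col 1 lands with bottom-row=0; cleared 0 line(s) (total 0); column heights now [0 3 2 0 0 0 0], max=3
Drop 2: L rot3 at col 2 lands with bottom-row=0; cleared 0 line(s) (total 0); column heights now [0 3 3 3 0 0 0], max=3
Drop 3: L rot1 at col 4 lands with bottom-row=0; cleared 0 line(s) (total 0); column heights now [0 3 3 3 3 1 0], max=3
Drop 4: I rot1 at col 4 lands with bottom-row=3; cleared 0 line(s) (total 0); column heights now [0 3 3 3 7 1 0], max=7
Drop 5: Z rot2 at col 2 lands with bottom-row=7; cleared 0 line(s) (total 0); column heights now [0 3 9 9 8 1 0], max=9
Drop 6: J rot3 at col 5 lands with bottom-row=1; cleared 0 line(s) (total 0); column heights now [0 3 9 9 8 2 4], max=9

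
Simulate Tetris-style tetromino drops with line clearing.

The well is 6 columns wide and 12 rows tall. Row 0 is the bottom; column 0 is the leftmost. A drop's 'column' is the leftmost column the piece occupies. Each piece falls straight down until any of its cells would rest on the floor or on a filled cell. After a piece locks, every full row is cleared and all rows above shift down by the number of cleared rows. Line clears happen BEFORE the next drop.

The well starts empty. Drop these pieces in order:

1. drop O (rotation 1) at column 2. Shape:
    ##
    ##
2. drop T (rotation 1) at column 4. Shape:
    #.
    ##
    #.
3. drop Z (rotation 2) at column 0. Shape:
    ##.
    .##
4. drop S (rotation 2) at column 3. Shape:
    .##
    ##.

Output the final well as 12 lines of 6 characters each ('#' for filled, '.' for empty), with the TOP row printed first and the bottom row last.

Drop 1: O rot1 at col 2 lands with bottom-row=0; cleared 0 line(s) (total 0); column heights now [0 0 2 2 0 0], max=2
Drop 2: T rot1 at col 4 lands with bottom-row=0; cleared 0 line(s) (total 0); column heights now [0 0 2 2 3 2], max=3
Drop 3: Z rot2 at col 0 lands with bottom-row=2; cleared 0 line(s) (total 0); column heights now [4 4 3 2 3 2], max=4
Drop 4: S rot2 at col 3 lands with bottom-row=3; cleared 0 line(s) (total 0); column heights now [4 4 3 4 5 5], max=5

Answer: ......
......
......
......
......
......
......
....##
##.##.
.##.#.
..####
..###.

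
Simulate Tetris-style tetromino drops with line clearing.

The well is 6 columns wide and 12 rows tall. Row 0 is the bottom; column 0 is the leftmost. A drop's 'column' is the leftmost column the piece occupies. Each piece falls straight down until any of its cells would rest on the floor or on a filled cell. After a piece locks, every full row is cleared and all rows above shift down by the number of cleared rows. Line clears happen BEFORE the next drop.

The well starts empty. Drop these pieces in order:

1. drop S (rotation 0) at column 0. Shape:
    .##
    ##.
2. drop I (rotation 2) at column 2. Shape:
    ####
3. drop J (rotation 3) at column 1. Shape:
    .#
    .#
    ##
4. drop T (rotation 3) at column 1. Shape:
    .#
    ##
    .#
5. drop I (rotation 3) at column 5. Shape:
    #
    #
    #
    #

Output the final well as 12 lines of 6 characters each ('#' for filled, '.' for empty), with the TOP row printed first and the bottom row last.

Drop 1: S rot0 at col 0 lands with bottom-row=0; cleared 0 line(s) (total 0); column heights now [1 2 2 0 0 0], max=2
Drop 2: I rot2 at col 2 lands with bottom-row=2; cleared 0 line(s) (total 0); column heights now [1 2 3 3 3 3], max=3
Drop 3: J rot3 at col 1 lands with bottom-row=3; cleared 0 line(s) (total 0); column heights now [1 4 6 3 3 3], max=6
Drop 4: T rot3 at col 1 lands with bottom-row=6; cleared 0 line(s) (total 0); column heights now [1 8 9 3 3 3], max=9
Drop 5: I rot3 at col 5 lands with bottom-row=3; cleared 0 line(s) (total 0); column heights now [1 8 9 3 3 7], max=9

Answer: ......
......
......
..#...
.##...
..#..#
..#..#
..#..#
.##..#
..####
.##...
##....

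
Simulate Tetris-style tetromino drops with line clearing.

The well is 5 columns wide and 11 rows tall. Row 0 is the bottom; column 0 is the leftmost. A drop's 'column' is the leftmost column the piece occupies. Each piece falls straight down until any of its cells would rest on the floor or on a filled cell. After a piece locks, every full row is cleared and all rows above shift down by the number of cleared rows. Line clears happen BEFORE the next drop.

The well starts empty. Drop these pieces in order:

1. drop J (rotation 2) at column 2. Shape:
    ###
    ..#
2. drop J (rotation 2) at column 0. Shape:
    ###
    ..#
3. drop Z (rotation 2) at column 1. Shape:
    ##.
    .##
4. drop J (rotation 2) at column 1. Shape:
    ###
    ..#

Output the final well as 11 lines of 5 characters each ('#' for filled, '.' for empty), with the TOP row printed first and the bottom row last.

Answer: .....
.....
.....
.....
.###.
.###.
..##.
###..
..#..
..###
....#

Derivation:
Drop 1: J rot2 at col 2 lands with bottom-row=0; cleared 0 line(s) (total 0); column heights now [0 0 2 2 2], max=2
Drop 2: J rot2 at col 0 lands with bottom-row=2; cleared 0 line(s) (total 0); column heights now [4 4 4 2 2], max=4
Drop 3: Z rot2 at col 1 lands with bottom-row=4; cleared 0 line(s) (total 0); column heights now [4 6 6 5 2], max=6
Drop 4: J rot2 at col 1 lands with bottom-row=5; cleared 0 line(s) (total 0); column heights now [4 7 7 7 2], max=7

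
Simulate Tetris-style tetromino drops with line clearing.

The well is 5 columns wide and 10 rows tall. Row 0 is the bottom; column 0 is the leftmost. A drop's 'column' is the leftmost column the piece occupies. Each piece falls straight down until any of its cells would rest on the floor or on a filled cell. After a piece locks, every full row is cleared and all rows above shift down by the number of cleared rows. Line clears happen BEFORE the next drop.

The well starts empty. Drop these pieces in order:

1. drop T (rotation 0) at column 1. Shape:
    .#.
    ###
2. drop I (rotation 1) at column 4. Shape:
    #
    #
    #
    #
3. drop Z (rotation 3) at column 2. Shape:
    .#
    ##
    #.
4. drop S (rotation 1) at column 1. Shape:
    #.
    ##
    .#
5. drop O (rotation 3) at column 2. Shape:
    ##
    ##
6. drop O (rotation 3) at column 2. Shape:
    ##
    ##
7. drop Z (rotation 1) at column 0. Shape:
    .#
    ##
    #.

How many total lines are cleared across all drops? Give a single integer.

Drop 1: T rot0 at col 1 lands with bottom-row=0; cleared 0 line(s) (total 0); column heights now [0 1 2 1 0], max=2
Drop 2: I rot1 at col 4 lands with bottom-row=0; cleared 0 line(s) (total 0); column heights now [0 1 2 1 4], max=4
Drop 3: Z rot3 at col 2 lands with bottom-row=2; cleared 0 line(s) (total 0); column heights now [0 1 4 5 4], max=5
Drop 4: S rot1 at col 1 lands with bottom-row=4; cleared 0 line(s) (total 0); column heights now [0 7 6 5 4], max=7
Drop 5: O rot3 at col 2 lands with bottom-row=6; cleared 0 line(s) (total 0); column heights now [0 7 8 8 4], max=8
Drop 6: O rot3 at col 2 lands with bottom-row=8; cleared 0 line(s) (total 0); column heights now [0 7 10 10 4], max=10
Drop 7: Z rot1 at col 0 lands with bottom-row=6; cleared 0 line(s) (total 0); column heights now [8 9 10 10 4], max=10

Answer: 0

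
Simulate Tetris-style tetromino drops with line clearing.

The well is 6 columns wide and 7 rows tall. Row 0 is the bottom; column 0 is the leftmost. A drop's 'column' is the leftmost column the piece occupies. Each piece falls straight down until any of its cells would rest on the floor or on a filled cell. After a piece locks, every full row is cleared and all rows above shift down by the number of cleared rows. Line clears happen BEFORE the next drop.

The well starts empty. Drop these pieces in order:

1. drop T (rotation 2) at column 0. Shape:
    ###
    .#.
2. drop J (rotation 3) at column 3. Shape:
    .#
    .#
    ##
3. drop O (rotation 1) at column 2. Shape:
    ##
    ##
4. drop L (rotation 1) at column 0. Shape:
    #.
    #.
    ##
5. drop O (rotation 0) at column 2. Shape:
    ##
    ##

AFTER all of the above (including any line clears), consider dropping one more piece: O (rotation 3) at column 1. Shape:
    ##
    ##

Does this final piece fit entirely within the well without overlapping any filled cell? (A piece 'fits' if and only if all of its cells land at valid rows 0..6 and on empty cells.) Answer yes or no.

Answer: no

Derivation:
Drop 1: T rot2 at col 0 lands with bottom-row=0; cleared 0 line(s) (total 0); column heights now [2 2 2 0 0 0], max=2
Drop 2: J rot3 at col 3 lands with bottom-row=0; cleared 0 line(s) (total 0); column heights now [2 2 2 1 3 0], max=3
Drop 3: O rot1 at col 2 lands with bottom-row=2; cleared 0 line(s) (total 0); column heights now [2 2 4 4 3 0], max=4
Drop 4: L rot1 at col 0 lands with bottom-row=2; cleared 0 line(s) (total 0); column heights now [5 3 4 4 3 0], max=5
Drop 5: O rot0 at col 2 lands with bottom-row=4; cleared 0 line(s) (total 0); column heights now [5 3 6 6 3 0], max=6
Test piece O rot3 at col 1 (width 2): heights before test = [5 3 6 6 3 0]; fits = False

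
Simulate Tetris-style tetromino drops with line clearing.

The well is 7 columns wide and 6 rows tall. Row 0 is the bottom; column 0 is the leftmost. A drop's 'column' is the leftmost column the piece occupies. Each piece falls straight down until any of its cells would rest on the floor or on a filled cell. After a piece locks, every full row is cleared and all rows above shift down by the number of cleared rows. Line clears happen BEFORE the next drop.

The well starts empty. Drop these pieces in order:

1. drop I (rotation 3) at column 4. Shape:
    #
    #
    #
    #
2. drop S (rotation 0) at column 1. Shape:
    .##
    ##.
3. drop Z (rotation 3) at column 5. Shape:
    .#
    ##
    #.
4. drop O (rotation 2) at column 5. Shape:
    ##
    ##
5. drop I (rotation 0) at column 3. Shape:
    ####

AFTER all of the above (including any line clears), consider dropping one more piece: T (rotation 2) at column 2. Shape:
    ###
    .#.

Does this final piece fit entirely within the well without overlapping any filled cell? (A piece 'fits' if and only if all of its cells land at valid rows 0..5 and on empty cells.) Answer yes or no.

Drop 1: I rot3 at col 4 lands with bottom-row=0; cleared 0 line(s) (total 0); column heights now [0 0 0 0 4 0 0], max=4
Drop 2: S rot0 at col 1 lands with bottom-row=0; cleared 0 line(s) (total 0); column heights now [0 1 2 2 4 0 0], max=4
Drop 3: Z rot3 at col 5 lands with bottom-row=0; cleared 0 line(s) (total 0); column heights now [0 1 2 2 4 2 3], max=4
Drop 4: O rot2 at col 5 lands with bottom-row=3; cleared 0 line(s) (total 0); column heights now [0 1 2 2 4 5 5], max=5
Drop 5: I rot0 at col 3 lands with bottom-row=5; cleared 0 line(s) (total 0); column heights now [0 1 2 6 6 6 6], max=6
Test piece T rot2 at col 2 (width 3): heights before test = [0 1 2 6 6 6 6]; fits = False

Answer: no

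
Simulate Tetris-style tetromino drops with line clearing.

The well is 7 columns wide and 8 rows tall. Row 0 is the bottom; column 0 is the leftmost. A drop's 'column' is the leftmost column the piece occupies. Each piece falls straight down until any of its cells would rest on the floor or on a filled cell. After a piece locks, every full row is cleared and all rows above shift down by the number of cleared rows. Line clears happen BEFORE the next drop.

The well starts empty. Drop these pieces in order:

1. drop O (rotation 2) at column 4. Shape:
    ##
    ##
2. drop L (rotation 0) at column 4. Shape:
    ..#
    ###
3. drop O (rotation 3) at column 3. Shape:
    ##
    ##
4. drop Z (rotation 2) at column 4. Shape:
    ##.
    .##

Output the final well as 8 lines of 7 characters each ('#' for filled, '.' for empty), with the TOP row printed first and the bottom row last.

Drop 1: O rot2 at col 4 lands with bottom-row=0; cleared 0 line(s) (total 0); column heights now [0 0 0 0 2 2 0], max=2
Drop 2: L rot0 at col 4 lands with bottom-row=2; cleared 0 line(s) (total 0); column heights now [0 0 0 0 3 3 4], max=4
Drop 3: O rot3 at col 3 lands with bottom-row=3; cleared 0 line(s) (total 0); column heights now [0 0 0 5 5 3 4], max=5
Drop 4: Z rot2 at col 4 lands with bottom-row=4; cleared 0 line(s) (total 0); column heights now [0 0 0 5 6 6 5], max=6

Answer: .......
.......
....##.
...####
...##.#
....###
....##.
....##.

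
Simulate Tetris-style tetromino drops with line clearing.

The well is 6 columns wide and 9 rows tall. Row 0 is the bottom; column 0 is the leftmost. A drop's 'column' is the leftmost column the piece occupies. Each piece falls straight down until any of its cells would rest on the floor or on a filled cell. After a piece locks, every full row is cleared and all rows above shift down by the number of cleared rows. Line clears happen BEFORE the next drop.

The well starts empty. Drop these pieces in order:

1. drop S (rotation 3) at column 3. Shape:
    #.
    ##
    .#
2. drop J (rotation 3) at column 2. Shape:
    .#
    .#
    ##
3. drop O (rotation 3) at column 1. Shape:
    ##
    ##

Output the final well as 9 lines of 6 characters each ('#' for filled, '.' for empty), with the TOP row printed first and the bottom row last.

Drop 1: S rot3 at col 3 lands with bottom-row=0; cleared 0 line(s) (total 0); column heights now [0 0 0 3 2 0], max=3
Drop 2: J rot3 at col 2 lands with bottom-row=3; cleared 0 line(s) (total 0); column heights now [0 0 4 6 2 0], max=6
Drop 3: O rot3 at col 1 lands with bottom-row=4; cleared 0 line(s) (total 0); column heights now [0 6 6 6 2 0], max=6

Answer: ......
......
......
.###..
.###..
..##..
...#..
...##.
....#.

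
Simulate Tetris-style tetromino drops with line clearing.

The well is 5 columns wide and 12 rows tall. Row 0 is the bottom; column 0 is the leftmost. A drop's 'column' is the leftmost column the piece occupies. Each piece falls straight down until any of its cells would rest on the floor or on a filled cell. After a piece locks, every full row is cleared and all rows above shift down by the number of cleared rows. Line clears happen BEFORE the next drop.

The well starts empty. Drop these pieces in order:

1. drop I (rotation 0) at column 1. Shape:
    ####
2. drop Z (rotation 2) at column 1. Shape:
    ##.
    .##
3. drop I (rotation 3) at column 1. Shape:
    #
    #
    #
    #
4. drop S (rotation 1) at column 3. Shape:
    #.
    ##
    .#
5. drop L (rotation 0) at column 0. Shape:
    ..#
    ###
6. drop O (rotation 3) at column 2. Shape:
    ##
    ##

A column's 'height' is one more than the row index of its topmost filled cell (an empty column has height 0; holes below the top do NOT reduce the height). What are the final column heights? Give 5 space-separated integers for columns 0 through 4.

Answer: 8 8 11 11 3

Derivation:
Drop 1: I rot0 at col 1 lands with bottom-row=0; cleared 0 line(s) (total 0); column heights now [0 1 1 1 1], max=1
Drop 2: Z rot2 at col 1 lands with bottom-row=1; cleared 0 line(s) (total 0); column heights now [0 3 3 2 1], max=3
Drop 3: I rot3 at col 1 lands with bottom-row=3; cleared 0 line(s) (total 0); column heights now [0 7 3 2 1], max=7
Drop 4: S rot1 at col 3 lands with bottom-row=1; cleared 0 line(s) (total 0); column heights now [0 7 3 4 3], max=7
Drop 5: L rot0 at col 0 lands with bottom-row=7; cleared 0 line(s) (total 0); column heights now [8 8 9 4 3], max=9
Drop 6: O rot3 at col 2 lands with bottom-row=9; cleared 0 line(s) (total 0); column heights now [8 8 11 11 3], max=11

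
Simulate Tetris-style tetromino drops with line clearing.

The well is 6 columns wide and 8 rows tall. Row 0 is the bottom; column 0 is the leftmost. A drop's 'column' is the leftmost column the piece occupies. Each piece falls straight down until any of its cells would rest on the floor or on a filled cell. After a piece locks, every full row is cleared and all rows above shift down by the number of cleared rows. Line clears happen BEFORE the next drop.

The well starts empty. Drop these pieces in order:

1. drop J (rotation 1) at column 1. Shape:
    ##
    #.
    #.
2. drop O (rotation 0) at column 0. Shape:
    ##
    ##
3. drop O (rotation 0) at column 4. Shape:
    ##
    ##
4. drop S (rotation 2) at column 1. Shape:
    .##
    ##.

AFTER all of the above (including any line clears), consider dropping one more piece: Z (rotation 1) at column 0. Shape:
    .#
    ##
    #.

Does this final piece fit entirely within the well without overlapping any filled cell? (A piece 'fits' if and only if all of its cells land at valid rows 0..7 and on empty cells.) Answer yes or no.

Drop 1: J rot1 at col 1 lands with bottom-row=0; cleared 0 line(s) (total 0); column heights now [0 3 3 0 0 0], max=3
Drop 2: O rot0 at col 0 lands with bottom-row=3; cleared 0 line(s) (total 0); column heights now [5 5 3 0 0 0], max=5
Drop 3: O rot0 at col 4 lands with bottom-row=0; cleared 0 line(s) (total 0); column heights now [5 5 3 0 2 2], max=5
Drop 4: S rot2 at col 1 lands with bottom-row=5; cleared 0 line(s) (total 0); column heights now [5 6 7 7 2 2], max=7
Test piece Z rot1 at col 0 (width 2): heights before test = [5 6 7 7 2 2]; fits = True

Answer: yes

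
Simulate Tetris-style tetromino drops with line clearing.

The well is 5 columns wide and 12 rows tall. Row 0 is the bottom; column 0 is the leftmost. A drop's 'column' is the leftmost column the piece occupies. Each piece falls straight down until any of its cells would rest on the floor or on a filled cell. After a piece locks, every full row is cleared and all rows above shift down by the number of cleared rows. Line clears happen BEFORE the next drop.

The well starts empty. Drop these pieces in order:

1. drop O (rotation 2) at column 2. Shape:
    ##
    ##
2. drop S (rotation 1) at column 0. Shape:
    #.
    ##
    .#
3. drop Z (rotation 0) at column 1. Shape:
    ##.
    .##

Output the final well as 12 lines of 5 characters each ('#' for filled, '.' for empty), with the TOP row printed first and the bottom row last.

Drop 1: O rot2 at col 2 lands with bottom-row=0; cleared 0 line(s) (total 0); column heights now [0 0 2 2 0], max=2
Drop 2: S rot1 at col 0 lands with bottom-row=0; cleared 0 line(s) (total 0); column heights now [3 2 2 2 0], max=3
Drop 3: Z rot0 at col 1 lands with bottom-row=2; cleared 0 line(s) (total 0); column heights now [3 4 4 3 0], max=4

Answer: .....
.....
.....
.....
.....
.....
.....
.....
.##..
#.##.
####.
.###.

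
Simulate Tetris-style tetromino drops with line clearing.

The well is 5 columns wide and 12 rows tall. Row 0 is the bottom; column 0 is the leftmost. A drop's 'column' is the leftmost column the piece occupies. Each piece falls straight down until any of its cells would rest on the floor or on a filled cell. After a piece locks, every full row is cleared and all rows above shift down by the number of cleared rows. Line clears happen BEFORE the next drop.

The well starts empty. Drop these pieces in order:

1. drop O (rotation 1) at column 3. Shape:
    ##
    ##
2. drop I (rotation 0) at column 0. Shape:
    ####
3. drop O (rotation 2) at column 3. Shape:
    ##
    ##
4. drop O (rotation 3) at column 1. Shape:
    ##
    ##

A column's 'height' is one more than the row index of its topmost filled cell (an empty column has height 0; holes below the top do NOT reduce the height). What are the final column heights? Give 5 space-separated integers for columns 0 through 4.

Drop 1: O rot1 at col 3 lands with bottom-row=0; cleared 0 line(s) (total 0); column heights now [0 0 0 2 2], max=2
Drop 2: I rot0 at col 0 lands with bottom-row=2; cleared 0 line(s) (total 0); column heights now [3 3 3 3 2], max=3
Drop 3: O rot2 at col 3 lands with bottom-row=3; cleared 0 line(s) (total 0); column heights now [3 3 3 5 5], max=5
Drop 4: O rot3 at col 1 lands with bottom-row=3; cleared 0 line(s) (total 0); column heights now [3 5 5 5 5], max=5

Answer: 3 5 5 5 5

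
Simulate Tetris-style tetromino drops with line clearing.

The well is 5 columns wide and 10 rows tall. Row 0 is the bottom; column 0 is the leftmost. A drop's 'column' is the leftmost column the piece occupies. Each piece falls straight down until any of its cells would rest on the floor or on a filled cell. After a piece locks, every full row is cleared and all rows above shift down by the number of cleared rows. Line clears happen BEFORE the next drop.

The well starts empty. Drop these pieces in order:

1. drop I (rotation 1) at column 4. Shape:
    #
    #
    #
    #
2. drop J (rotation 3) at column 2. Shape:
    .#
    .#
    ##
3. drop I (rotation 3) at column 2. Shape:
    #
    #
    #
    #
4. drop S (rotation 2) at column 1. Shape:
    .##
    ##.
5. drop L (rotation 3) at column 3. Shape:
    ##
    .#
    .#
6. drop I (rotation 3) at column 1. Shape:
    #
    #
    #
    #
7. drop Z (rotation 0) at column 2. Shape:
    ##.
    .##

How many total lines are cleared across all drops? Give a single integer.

Answer: 0

Derivation:
Drop 1: I rot1 at col 4 lands with bottom-row=0; cleared 0 line(s) (total 0); column heights now [0 0 0 0 4], max=4
Drop 2: J rot3 at col 2 lands with bottom-row=0; cleared 0 line(s) (total 0); column heights now [0 0 1 3 4], max=4
Drop 3: I rot3 at col 2 lands with bottom-row=1; cleared 0 line(s) (total 0); column heights now [0 0 5 3 4], max=5
Drop 4: S rot2 at col 1 lands with bottom-row=5; cleared 0 line(s) (total 0); column heights now [0 6 7 7 4], max=7
Drop 5: L rot3 at col 3 lands with bottom-row=5; cleared 0 line(s) (total 0); column heights now [0 6 7 8 8], max=8
Drop 6: I rot3 at col 1 lands with bottom-row=6; cleared 0 line(s) (total 0); column heights now [0 10 7 8 8], max=10
Drop 7: Z rot0 at col 2 lands with bottom-row=8; cleared 0 line(s) (total 0); column heights now [0 10 10 10 9], max=10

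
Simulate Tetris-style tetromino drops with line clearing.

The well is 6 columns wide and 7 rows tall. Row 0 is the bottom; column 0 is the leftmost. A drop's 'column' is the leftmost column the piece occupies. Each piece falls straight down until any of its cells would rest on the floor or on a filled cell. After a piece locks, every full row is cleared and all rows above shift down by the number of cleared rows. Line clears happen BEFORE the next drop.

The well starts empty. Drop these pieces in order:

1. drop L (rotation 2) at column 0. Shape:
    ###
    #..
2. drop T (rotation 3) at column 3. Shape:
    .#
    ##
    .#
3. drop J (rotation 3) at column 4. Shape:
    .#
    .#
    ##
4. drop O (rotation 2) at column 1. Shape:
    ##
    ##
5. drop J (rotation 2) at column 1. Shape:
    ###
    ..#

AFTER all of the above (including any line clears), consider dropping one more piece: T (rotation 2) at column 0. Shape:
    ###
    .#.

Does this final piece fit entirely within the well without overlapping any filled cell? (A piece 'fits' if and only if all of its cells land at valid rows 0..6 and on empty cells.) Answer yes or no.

Drop 1: L rot2 at col 0 lands with bottom-row=0; cleared 0 line(s) (total 0); column heights now [2 2 2 0 0 0], max=2
Drop 2: T rot3 at col 3 lands with bottom-row=0; cleared 0 line(s) (total 0); column heights now [2 2 2 2 3 0], max=3
Drop 3: J rot3 at col 4 lands with bottom-row=3; cleared 0 line(s) (total 0); column heights now [2 2 2 2 4 6], max=6
Drop 4: O rot2 at col 1 lands with bottom-row=2; cleared 0 line(s) (total 0); column heights now [2 4 4 2 4 6], max=6
Drop 5: J rot2 at col 1 lands with bottom-row=3; cleared 0 line(s) (total 0); column heights now [2 5 5 5 4 6], max=6
Test piece T rot2 at col 0 (width 3): heights before test = [2 5 5 5 4 6]; fits = True

Answer: yes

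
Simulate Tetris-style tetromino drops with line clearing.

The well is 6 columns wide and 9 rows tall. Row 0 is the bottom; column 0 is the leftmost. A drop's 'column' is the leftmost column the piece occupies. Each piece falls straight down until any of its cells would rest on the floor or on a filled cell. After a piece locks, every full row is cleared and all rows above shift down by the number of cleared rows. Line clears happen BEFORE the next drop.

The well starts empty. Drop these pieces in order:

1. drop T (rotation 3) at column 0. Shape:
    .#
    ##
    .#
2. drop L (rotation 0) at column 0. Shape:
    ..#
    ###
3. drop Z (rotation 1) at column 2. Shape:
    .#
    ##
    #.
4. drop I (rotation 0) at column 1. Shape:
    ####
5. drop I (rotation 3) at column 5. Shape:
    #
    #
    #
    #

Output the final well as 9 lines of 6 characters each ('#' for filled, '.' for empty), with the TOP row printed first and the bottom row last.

Drop 1: T rot3 at col 0 lands with bottom-row=0; cleared 0 line(s) (total 0); column heights now [2 3 0 0 0 0], max=3
Drop 2: L rot0 at col 0 lands with bottom-row=3; cleared 0 line(s) (total 0); column heights now [4 4 5 0 0 0], max=5
Drop 3: Z rot1 at col 2 lands with bottom-row=5; cleared 0 line(s) (total 0); column heights now [4 4 7 8 0 0], max=8
Drop 4: I rot0 at col 1 lands with bottom-row=8; cleared 0 line(s) (total 0); column heights now [4 9 9 9 9 0], max=9
Drop 5: I rot3 at col 5 lands with bottom-row=0; cleared 0 line(s) (total 0); column heights now [4 9 9 9 9 4], max=9

Answer: .####.
...#..
..##..
..#...
..#...
###..#
.#...#
##...#
.#...#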